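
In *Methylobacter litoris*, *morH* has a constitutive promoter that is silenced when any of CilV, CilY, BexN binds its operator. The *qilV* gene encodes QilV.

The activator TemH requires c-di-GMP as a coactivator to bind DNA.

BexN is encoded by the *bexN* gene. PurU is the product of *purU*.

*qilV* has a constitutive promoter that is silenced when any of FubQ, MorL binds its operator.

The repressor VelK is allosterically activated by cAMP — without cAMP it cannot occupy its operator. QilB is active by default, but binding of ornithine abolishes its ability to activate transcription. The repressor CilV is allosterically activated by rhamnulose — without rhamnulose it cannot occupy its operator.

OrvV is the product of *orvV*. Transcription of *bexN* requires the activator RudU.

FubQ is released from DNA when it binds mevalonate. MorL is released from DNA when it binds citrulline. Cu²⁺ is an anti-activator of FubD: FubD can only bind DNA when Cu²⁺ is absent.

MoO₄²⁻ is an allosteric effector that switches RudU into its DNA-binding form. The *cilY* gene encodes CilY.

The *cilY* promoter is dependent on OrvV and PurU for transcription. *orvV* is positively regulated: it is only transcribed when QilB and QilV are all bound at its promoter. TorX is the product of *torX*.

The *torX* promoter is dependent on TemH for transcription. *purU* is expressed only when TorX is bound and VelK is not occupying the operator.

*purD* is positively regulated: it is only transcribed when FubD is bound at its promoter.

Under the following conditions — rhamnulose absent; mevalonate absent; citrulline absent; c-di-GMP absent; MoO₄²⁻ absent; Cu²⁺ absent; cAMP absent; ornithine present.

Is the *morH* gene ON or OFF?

Rhamnulose is absent, so CilV is inactive.
Ornithine is present, so QilB is inactive.
Mevalonate is absent, so FubQ is active.
Citrulline is absent, so MorL is active.
With repressor FubQ bound, *qilV* is not transcribed.
So QilV is not produced.
Required activator QilB is absent, so *orvV* is not transcribed.
So OrvV is not produced.
c-di-GMP is absent, so TemH is inactive.
Required activator TemH is absent, so *torX* is not transcribed.
So TorX is not produced.
cAMP is absent, so VelK is inactive.
Required activator TorX is absent, so *purU* is not transcribed.
So PurU is not produced.
Required activator OrvV is absent, so *cilY* is not transcribed.
So CilY is not produced.
MoO₄²⁻ is absent, so RudU is inactive.
Required activator RudU is absent, so *bexN* is not transcribed.
So BexN is not produced.
With no repressor bound, *morH* is transcribed.

ON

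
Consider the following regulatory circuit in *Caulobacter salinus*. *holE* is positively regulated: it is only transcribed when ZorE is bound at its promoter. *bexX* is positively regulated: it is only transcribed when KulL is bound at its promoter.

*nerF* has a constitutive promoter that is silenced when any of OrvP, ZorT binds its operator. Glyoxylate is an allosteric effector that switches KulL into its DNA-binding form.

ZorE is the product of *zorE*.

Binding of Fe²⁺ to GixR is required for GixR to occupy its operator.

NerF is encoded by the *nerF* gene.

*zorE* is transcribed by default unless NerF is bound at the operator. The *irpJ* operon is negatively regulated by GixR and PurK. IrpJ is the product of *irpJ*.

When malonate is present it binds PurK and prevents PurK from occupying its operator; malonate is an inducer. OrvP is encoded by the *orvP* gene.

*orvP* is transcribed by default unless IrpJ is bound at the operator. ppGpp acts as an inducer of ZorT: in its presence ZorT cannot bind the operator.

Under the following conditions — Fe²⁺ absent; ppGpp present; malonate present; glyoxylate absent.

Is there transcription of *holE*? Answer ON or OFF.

OFF

Fe²⁺ is absent, so GixR is inactive.
Malonate is present, so PurK is inactive.
With no repressor bound, *irpJ* is transcribed.
So IrpJ is produced and active.
With repressor IrpJ bound, *orvP* is not transcribed.
So OrvP is not produced.
ppGpp is present, so ZorT is inactive.
With no repressor bound, *nerF* is transcribed.
So NerF is produced and active.
With repressor NerF bound, *zorE* is not transcribed.
So ZorE is not produced.
Required activator ZorE is absent, so *holE* is not transcribed.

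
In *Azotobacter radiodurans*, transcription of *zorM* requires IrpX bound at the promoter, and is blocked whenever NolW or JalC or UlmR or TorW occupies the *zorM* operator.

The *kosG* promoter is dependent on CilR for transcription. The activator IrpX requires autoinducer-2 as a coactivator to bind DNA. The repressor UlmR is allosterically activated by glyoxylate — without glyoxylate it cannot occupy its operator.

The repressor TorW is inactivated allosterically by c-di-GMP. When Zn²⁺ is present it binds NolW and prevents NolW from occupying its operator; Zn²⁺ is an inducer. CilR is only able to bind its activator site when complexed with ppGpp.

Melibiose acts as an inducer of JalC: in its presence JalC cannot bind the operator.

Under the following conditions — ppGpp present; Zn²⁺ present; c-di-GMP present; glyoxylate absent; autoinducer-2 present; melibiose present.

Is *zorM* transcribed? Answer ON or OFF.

ON

Zn²⁺ is present, so NolW is inactive.
Melibiose is present, so JalC is inactive.
Glyoxylate is absent, so UlmR is inactive.
c-di-GMP is present, so TorW is inactive.
Autoinducer-2 is present, so IrpX is active.
No repressor is bound and IrpX is active, so *zorM* is transcribed.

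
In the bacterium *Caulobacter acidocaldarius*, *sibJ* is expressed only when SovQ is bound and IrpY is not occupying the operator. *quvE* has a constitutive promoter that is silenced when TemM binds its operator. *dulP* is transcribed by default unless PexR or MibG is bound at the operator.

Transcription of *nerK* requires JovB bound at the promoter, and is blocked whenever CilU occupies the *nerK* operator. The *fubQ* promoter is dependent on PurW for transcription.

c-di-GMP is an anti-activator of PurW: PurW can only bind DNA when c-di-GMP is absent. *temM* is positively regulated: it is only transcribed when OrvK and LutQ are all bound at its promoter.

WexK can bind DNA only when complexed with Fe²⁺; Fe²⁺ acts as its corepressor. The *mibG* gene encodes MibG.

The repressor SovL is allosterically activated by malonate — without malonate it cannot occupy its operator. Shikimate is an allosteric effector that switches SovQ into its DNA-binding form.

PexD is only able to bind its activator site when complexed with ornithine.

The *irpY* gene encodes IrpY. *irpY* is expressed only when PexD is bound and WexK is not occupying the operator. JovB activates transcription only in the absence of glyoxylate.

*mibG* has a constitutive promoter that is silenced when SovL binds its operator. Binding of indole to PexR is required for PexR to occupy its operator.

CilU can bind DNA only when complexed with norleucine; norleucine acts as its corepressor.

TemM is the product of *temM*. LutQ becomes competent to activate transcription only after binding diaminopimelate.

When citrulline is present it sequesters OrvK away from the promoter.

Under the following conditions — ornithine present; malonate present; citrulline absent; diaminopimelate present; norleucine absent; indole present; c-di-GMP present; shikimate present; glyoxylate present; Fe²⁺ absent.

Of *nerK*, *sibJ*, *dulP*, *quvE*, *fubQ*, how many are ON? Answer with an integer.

Glyoxylate is present, so JovB is inactive.
Norleucine is absent, so CilU is inactive.
Required activator JovB is absent, so *nerK* is not transcribed.
→ *nerK* is OFF.
Shikimate is present, so SovQ is active.
Ornithine is present, so PexD is active.
Fe²⁺ is absent, so WexK is inactive.
No repressor is bound and PexD is active, so *irpY* is transcribed.
So IrpY is produced and active.
With repressor IrpY bound, *sibJ* is not transcribed.
→ *sibJ* is OFF.
Indole is present, so PexR is active.
Malonate is present, so SovL is active.
With repressor SovL bound, *mibG* is not transcribed.
So MibG is not produced.
With repressor PexR bound, *dulP* is not transcribed.
→ *dulP* is OFF.
Citrulline is absent, so OrvK is active.
Diaminopimelate is present, so LutQ is active.
No repressor is bound and OrvK and LutQ are active, so *temM* is transcribed.
So TemM is produced and active.
With repressor TemM bound, *quvE* is not transcribed.
→ *quvE* is OFF.
c-di-GMP is present, so PurW is inactive.
Required activator PurW is absent, so *fubQ* is not transcribed.
→ *fubQ* is OFF.
0 of the 5 genes are transcribed.

0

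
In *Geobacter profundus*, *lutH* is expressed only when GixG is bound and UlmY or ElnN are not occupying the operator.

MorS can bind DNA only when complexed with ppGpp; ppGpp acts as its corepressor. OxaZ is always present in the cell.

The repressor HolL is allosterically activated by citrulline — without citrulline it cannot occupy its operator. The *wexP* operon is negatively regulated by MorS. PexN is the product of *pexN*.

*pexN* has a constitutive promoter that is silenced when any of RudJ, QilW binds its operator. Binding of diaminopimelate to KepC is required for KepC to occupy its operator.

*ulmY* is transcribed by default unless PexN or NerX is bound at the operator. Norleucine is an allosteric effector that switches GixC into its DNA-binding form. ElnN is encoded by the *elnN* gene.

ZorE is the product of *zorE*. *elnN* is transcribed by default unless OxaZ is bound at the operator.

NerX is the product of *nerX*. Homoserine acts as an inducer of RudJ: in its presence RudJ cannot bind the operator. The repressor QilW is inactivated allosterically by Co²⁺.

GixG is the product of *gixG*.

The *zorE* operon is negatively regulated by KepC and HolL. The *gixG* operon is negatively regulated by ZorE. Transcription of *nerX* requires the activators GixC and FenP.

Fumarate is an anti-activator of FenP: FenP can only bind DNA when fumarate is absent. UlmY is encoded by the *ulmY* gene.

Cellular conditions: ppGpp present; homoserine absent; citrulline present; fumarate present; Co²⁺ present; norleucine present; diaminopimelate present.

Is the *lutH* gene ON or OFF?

Homoserine is absent, so RudJ is active.
Co²⁺ is present, so QilW is inactive.
With repressor RudJ bound, *pexN* is not transcribed.
So PexN is not produced.
Norleucine is present, so GixC is active.
Fumarate is present, so FenP is inactive.
Required activator FenP is absent, so *nerX* is not transcribed.
So NerX is not produced.
With no repressor bound, *ulmY* is transcribed.
So UlmY is produced and active.
Diaminopimelate is present, so KepC is active.
Citrulline is present, so HolL is active.
With repressor KepC bound, *zorE* is not transcribed.
So ZorE is not produced.
With no repressor bound, *gixG* is transcribed.
So GixG is produced and active.
OxaZ is produced constitutively and is active.
With repressor OxaZ bound, *elnN* is not transcribed.
So ElnN is not produced.
With repressor UlmY bound, *lutH* is not transcribed.

OFF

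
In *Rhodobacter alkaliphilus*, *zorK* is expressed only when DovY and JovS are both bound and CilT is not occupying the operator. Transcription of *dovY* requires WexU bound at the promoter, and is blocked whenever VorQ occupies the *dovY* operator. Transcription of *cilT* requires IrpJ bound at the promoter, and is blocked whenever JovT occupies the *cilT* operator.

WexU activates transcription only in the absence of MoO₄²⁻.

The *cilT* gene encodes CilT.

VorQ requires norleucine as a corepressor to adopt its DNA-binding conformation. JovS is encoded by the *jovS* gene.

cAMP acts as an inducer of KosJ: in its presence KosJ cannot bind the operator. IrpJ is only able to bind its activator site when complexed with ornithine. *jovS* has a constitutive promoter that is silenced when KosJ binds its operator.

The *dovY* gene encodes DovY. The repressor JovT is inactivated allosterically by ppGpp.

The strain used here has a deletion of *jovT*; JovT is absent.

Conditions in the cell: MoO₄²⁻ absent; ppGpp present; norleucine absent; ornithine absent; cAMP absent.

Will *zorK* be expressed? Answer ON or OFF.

OFF

Ornithine is absent, so IrpJ is inactive.
JovT is non-functional in this strain, so it has no effect.
Required activator IrpJ is absent, so *cilT* is not transcribed.
So CilT is not produced.
Norleucine is absent, so VorQ is inactive.
MoO₄²⁻ is absent, so WexU is active.
No repressor is bound and WexU is active, so *dovY* is transcribed.
So DovY is produced and active.
cAMP is absent, so KosJ is active.
With repressor KosJ bound, *jovS* is not transcribed.
So JovS is not produced.
Required activator JovS is absent, so *zorK* is not transcribed.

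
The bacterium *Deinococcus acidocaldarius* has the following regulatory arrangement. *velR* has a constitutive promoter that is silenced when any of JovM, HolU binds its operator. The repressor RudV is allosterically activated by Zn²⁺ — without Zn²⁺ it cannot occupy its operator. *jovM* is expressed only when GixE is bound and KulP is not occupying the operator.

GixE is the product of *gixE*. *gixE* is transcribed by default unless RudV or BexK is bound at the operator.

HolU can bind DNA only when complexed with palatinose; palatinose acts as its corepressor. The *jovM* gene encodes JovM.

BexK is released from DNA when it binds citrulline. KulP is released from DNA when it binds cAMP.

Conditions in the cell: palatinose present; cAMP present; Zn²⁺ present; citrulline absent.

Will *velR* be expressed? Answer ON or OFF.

OFF

cAMP is present, so KulP is inactive.
Zn²⁺ is present, so RudV is active.
Citrulline is absent, so BexK is active.
With repressor RudV bound, *gixE* is not transcribed.
So GixE is not produced.
Required activator GixE is absent, so *jovM* is not transcribed.
So JovM is not produced.
Palatinose is present, so HolU is active.
With repressor HolU bound, *velR* is not transcribed.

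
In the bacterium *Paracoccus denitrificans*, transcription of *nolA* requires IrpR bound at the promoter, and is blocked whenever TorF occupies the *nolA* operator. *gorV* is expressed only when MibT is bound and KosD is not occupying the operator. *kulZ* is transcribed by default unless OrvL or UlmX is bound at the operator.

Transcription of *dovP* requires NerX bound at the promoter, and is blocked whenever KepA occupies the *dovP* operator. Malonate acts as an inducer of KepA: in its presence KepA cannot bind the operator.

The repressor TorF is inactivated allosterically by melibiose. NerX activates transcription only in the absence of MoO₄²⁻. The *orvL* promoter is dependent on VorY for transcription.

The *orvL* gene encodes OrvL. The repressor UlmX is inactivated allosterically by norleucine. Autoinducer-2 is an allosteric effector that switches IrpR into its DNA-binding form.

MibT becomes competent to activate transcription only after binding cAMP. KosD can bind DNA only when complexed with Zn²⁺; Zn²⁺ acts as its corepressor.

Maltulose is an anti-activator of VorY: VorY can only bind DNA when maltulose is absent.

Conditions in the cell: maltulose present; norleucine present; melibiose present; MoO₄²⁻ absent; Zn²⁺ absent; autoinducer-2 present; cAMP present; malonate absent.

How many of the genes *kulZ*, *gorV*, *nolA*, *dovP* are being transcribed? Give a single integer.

3

Maltulose is present, so VorY is inactive.
Required activator VorY is absent, so *orvL* is not transcribed.
So OrvL is not produced.
Norleucine is present, so UlmX is inactive.
With no repressor bound, *kulZ* is transcribed.
→ *kulZ* is ON.
Zn²⁺ is absent, so KosD is inactive.
cAMP is present, so MibT is active.
No repressor is bound and MibT is active, so *gorV* is transcribed.
→ *gorV* is ON.
Autoinducer-2 is present, so IrpR is active.
Melibiose is present, so TorF is inactive.
No repressor is bound and IrpR is active, so *nolA* is transcribed.
→ *nolA* is ON.
Malonate is absent, so KepA is active.
MoO₄²⁻ is absent, so NerX is active.
With repressor KepA bound, *dovP* is not transcribed.
→ *dovP* is OFF.
3 of the 4 genes are transcribed.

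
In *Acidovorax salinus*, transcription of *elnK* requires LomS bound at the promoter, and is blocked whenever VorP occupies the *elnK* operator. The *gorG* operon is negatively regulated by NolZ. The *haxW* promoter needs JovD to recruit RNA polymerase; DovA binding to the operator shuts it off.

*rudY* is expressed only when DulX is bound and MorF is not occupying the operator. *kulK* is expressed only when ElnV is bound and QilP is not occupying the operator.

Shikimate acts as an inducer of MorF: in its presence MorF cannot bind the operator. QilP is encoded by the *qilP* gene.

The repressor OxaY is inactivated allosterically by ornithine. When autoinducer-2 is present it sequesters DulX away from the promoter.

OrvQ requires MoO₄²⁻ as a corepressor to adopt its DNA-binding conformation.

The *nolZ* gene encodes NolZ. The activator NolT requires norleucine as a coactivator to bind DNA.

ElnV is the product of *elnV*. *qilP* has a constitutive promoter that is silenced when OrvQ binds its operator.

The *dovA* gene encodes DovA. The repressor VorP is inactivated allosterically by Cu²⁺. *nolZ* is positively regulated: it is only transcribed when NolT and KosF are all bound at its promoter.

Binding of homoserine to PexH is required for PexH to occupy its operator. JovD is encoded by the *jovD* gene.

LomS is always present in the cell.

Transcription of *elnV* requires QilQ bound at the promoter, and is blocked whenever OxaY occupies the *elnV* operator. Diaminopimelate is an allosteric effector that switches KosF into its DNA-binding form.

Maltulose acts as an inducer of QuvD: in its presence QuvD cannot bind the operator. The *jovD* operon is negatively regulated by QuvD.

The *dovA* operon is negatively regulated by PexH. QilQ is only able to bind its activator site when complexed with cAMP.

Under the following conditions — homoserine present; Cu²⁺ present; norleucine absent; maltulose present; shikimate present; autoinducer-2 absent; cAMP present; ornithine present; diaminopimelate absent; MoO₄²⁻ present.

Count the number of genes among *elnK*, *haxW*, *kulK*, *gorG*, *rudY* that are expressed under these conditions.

LomS is produced constitutively and is active.
Cu²⁺ is present, so VorP is inactive.
No repressor is bound and LomS is active, so *elnK* is transcribed.
→ *elnK* is ON.
Maltulose is present, so QuvD is inactive.
With no repressor bound, *jovD* is transcribed.
So JovD is produced and active.
Homoserine is present, so PexH is active.
With repressor PexH bound, *dovA* is not transcribed.
So DovA is not produced.
No repressor is bound and JovD is active, so *haxW* is transcribed.
→ *haxW* is ON.
Ornithine is present, so OxaY is inactive.
cAMP is present, so QilQ is active.
No repressor is bound and QilQ is active, so *elnV* is transcribed.
So ElnV is produced and active.
MoO₄²⁻ is present, so OrvQ is active.
With repressor OrvQ bound, *qilP* is not transcribed.
So QilP is not produced.
No repressor is bound and ElnV is active, so *kulK* is transcribed.
→ *kulK* is ON.
Norleucine is absent, so NolT is inactive.
Diaminopimelate is absent, so KosF is inactive.
Required activator NolT is absent, so *nolZ* is not transcribed.
So NolZ is not produced.
With no repressor bound, *gorG* is transcribed.
→ *gorG* is ON.
Shikimate is present, so MorF is inactive.
Autoinducer-2 is absent, so DulX is active.
No repressor is bound and DulX is active, so *rudY* is transcribed.
→ *rudY* is ON.
5 of the 5 genes are transcribed.

5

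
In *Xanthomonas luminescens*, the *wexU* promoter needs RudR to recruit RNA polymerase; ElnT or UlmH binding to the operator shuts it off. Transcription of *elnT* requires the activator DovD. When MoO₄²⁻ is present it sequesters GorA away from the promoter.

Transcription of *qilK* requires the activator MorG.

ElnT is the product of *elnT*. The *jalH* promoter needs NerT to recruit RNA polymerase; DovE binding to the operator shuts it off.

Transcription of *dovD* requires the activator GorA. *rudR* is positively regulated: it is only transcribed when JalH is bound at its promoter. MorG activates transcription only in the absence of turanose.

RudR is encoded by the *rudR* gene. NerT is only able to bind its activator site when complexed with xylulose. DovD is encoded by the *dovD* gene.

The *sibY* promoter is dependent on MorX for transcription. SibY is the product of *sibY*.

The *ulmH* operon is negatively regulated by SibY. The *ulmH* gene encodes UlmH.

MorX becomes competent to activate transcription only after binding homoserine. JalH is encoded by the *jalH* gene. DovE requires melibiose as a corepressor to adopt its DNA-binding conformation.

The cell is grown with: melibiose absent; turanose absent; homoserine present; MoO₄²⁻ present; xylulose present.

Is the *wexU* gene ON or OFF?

MoO₄²⁻ is present, so GorA is inactive.
Required activator GorA is absent, so *dovD* is not transcribed.
So DovD is not produced.
Required activator DovD is absent, so *elnT* is not transcribed.
So ElnT is not produced.
Melibiose is absent, so DovE is inactive.
Xylulose is present, so NerT is active.
No repressor is bound and NerT is active, so *jalH* is transcribed.
So JalH is produced and active.
No repressor is bound and JalH is active, so *rudR* is transcribed.
So RudR is produced and active.
Homoserine is present, so MorX is active.
No repressor is bound and MorX is active, so *sibY* is transcribed.
So SibY is produced and active.
With repressor SibY bound, *ulmH* is not transcribed.
So UlmH is not produced.
No repressor is bound and RudR is active, so *wexU* is transcribed.

ON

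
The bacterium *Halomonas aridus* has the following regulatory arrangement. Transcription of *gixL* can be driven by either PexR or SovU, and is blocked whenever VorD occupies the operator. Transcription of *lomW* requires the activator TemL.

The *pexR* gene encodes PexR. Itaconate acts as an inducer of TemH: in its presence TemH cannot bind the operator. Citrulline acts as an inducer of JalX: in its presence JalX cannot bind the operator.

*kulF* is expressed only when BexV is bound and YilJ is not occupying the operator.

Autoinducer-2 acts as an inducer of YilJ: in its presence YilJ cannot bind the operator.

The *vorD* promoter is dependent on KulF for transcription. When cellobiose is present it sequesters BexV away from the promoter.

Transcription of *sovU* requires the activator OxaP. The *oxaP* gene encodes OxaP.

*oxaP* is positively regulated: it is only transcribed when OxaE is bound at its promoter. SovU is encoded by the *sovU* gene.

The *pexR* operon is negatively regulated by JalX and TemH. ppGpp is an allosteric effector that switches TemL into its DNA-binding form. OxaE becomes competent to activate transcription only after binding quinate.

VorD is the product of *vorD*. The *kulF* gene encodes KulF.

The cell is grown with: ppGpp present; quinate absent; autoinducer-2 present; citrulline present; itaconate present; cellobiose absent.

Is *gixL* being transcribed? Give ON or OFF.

Citrulline is present, so JalX is inactive.
Itaconate is present, so TemH is inactive.
With no repressor bound, *pexR* is transcribed.
So PexR is produced and active.
Cellobiose is absent, so BexV is active.
Autoinducer-2 is present, so YilJ is inactive.
No repressor is bound and BexV is active, so *kulF* is transcribed.
So KulF is produced and active.
No repressor is bound and KulF is active, so *vorD* is transcribed.
So VorD is produced and active.
Quinate is absent, so OxaE is inactive.
Required activator OxaE is absent, so *oxaP* is not transcribed.
So OxaP is not produced.
Required activator OxaP is absent, so *sovU* is not transcribed.
So SovU is not produced.
With repressor VorD bound, *gixL* is not transcribed.

OFF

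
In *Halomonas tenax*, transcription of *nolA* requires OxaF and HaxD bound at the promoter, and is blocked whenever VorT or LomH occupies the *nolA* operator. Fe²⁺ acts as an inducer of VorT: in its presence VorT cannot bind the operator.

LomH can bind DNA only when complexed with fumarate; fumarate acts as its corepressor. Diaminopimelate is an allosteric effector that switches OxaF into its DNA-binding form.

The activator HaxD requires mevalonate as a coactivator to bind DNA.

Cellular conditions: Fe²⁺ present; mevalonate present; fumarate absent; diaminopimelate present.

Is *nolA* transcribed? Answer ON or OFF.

ON

Fe²⁺ is present, so VorT is inactive.
Diaminopimelate is present, so OxaF is active.
Mevalonate is present, so HaxD is active.
Fumarate is absent, so LomH is inactive.
No repressor is bound and OxaF and HaxD are active, so *nolA* is transcribed.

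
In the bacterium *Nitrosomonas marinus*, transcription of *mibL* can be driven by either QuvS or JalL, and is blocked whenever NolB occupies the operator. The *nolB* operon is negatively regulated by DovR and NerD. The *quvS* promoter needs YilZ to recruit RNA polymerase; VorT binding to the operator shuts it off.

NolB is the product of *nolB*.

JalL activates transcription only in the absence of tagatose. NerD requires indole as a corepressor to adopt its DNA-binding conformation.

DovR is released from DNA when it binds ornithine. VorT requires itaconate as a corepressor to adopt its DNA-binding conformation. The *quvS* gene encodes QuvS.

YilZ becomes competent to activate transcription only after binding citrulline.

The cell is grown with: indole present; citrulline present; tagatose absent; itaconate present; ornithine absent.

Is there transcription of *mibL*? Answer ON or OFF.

ON

Itaconate is present, so VorT is active.
Citrulline is present, so YilZ is active.
With repressor VorT bound, *quvS* is not transcribed.
So QuvS is not produced.
Tagatose is absent, so JalL is active.
Ornithine is absent, so DovR is active.
Indole is present, so NerD is active.
With repressor DovR bound, *nolB* is not transcribed.
So NolB is not produced.
Activator JalL is present, so *mibL* is transcribed.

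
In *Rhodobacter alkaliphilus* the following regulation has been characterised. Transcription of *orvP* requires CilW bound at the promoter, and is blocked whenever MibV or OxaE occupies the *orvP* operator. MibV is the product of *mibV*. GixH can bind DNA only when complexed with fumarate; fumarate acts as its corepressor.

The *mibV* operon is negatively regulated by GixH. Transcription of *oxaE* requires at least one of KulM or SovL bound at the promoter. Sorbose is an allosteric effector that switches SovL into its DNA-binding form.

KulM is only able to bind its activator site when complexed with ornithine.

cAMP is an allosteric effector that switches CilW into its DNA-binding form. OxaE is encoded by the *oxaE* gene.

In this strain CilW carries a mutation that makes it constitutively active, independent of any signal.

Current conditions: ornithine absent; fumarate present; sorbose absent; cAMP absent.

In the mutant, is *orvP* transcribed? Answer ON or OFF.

CilW is constitutively active in this strain.
Fumarate is present, so GixH is active.
With repressor GixH bound, *mibV* is not transcribed.
So MibV is not produced.
Ornithine is absent, so KulM is inactive.
Sorbose is absent, so SovL is inactive.
No activator is available at the *oxaE* promoter, so *oxaE* is not transcribed.
So OxaE is not produced.
No repressor is bound and CilW is active, so *orvP* is transcribed.

ON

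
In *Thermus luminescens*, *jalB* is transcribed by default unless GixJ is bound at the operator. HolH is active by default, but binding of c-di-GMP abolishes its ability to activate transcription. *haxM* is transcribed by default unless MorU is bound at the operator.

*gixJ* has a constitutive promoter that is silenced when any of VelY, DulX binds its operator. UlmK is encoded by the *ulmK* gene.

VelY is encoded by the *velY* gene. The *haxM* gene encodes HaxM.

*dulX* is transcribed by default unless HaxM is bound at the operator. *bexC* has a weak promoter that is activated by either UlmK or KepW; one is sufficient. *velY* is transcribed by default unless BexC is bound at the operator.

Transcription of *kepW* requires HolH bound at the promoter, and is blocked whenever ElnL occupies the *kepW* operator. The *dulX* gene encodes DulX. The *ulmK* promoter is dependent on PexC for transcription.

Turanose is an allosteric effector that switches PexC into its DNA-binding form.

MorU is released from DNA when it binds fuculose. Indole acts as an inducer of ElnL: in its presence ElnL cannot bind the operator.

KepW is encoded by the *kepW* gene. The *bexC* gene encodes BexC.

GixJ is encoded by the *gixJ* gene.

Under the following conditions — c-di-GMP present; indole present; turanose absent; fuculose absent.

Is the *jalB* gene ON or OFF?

Turanose is absent, so PexC is inactive.
Required activator PexC is absent, so *ulmK* is not transcribed.
So UlmK is not produced.
c-di-GMP is present, so HolH is inactive.
Indole is present, so ElnL is inactive.
Required activator HolH is absent, so *kepW* is not transcribed.
So KepW is not produced.
No activator is available at the *bexC* promoter, so *bexC* is not transcribed.
So BexC is not produced.
With no repressor bound, *velY* is transcribed.
So VelY is produced and active.
Fuculose is absent, so MorU is active.
With repressor MorU bound, *haxM* is not transcribed.
So HaxM is not produced.
With no repressor bound, *dulX* is transcribed.
So DulX is produced and active.
With repressor VelY bound, *gixJ* is not transcribed.
So GixJ is not produced.
With no repressor bound, *jalB* is transcribed.

ON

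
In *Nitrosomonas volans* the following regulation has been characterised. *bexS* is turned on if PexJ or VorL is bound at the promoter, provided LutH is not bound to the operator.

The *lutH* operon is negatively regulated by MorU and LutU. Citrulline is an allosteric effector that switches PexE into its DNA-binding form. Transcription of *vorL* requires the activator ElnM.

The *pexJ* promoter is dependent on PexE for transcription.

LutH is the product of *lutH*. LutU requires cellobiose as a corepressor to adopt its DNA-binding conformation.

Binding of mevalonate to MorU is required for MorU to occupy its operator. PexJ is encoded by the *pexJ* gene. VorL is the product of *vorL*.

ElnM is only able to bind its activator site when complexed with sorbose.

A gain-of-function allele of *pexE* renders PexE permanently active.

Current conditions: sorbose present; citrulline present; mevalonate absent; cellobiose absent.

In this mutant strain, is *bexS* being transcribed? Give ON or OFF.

PexE is constitutively active in this strain.
No repressor is bound and PexE is active, so *pexJ* is transcribed.
So PexJ is produced and active.
Mevalonate is absent, so MorU is inactive.
Cellobiose is absent, so LutU is inactive.
With no repressor bound, *lutH* is transcribed.
So LutH is produced and active.
Sorbose is present, so ElnM is active.
No repressor is bound and ElnM is active, so *vorL* is transcribed.
So VorL is produced and active.
With repressor LutH bound, *bexS* is not transcribed.

OFF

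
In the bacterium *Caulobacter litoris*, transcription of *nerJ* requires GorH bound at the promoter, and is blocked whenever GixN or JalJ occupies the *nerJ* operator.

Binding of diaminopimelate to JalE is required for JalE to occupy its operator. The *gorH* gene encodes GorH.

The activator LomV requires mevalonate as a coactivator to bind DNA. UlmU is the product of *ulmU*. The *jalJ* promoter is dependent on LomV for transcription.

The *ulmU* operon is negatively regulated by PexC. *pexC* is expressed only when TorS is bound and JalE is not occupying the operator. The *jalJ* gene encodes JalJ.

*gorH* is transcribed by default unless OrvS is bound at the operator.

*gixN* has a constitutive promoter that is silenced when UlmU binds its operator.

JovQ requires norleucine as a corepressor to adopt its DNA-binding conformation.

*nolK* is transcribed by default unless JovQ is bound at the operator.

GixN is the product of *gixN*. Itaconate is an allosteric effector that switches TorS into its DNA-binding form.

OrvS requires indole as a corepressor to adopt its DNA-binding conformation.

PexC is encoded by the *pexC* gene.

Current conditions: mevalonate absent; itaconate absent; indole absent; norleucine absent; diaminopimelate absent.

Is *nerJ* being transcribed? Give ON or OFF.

Diaminopimelate is absent, so JalE is inactive.
Itaconate is absent, so TorS is inactive.
Required activator TorS is absent, so *pexC* is not transcribed.
So PexC is not produced.
With no repressor bound, *ulmU* is transcribed.
So UlmU is produced and active.
With repressor UlmU bound, *gixN* is not transcribed.
So GixN is not produced.
Indole is absent, so OrvS is inactive.
With no repressor bound, *gorH* is transcribed.
So GorH is produced and active.
Mevalonate is absent, so LomV is inactive.
Required activator LomV is absent, so *jalJ* is not transcribed.
So JalJ is not produced.
No repressor is bound and GorH is active, so *nerJ* is transcribed.

ON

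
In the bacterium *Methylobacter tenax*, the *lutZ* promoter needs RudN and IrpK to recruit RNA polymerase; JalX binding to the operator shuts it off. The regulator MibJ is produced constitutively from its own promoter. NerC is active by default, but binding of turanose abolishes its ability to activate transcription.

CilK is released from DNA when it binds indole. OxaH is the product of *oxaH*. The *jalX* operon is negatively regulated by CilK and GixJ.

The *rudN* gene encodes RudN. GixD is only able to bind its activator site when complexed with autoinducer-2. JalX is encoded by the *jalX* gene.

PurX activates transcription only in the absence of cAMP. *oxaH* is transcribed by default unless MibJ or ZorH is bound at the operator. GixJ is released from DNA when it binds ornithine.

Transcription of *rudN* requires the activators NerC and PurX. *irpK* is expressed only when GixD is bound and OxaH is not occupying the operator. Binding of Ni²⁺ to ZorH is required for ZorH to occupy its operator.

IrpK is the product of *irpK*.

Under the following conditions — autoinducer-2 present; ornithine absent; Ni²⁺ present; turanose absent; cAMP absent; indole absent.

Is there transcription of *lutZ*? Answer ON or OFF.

Turanose is absent, so NerC is active.
cAMP is absent, so PurX is active.
No repressor is bound and NerC and PurX are active, so *rudN* is transcribed.
So RudN is produced and active.
MibJ is produced constitutively and is active.
Ni²⁺ is present, so ZorH is active.
With repressor MibJ bound, *oxaH* is not transcribed.
So OxaH is not produced.
Autoinducer-2 is present, so GixD is active.
No repressor is bound and GixD is active, so *irpK* is transcribed.
So IrpK is produced and active.
Indole is absent, so CilK is active.
Ornithine is absent, so GixJ is active.
With repressor CilK bound, *jalX* is not transcribed.
So JalX is not produced.
No repressor is bound and RudN and IrpK are active, so *lutZ* is transcribed.

ON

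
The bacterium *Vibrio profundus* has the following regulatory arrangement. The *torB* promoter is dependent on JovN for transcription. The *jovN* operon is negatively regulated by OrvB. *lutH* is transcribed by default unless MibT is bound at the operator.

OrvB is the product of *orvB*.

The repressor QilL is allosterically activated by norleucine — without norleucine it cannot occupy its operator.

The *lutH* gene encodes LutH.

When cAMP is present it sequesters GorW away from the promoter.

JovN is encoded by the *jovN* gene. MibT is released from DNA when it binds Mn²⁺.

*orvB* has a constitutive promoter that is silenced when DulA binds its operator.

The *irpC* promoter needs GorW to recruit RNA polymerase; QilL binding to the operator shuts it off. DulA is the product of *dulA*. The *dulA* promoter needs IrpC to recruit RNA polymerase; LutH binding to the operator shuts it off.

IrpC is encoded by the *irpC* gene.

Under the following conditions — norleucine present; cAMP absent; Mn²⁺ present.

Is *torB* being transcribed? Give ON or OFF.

OFF

Mn²⁺ is present, so MibT is inactive.
With no repressor bound, *lutH* is transcribed.
So LutH is produced and active.
Norleucine is present, so QilL is active.
cAMP is absent, so GorW is active.
With repressor QilL bound, *irpC* is not transcribed.
So IrpC is not produced.
With repressor LutH bound, *dulA* is not transcribed.
So DulA is not produced.
With no repressor bound, *orvB* is transcribed.
So OrvB is produced and active.
With repressor OrvB bound, *jovN* is not transcribed.
So JovN is not produced.
Required activator JovN is absent, so *torB* is not transcribed.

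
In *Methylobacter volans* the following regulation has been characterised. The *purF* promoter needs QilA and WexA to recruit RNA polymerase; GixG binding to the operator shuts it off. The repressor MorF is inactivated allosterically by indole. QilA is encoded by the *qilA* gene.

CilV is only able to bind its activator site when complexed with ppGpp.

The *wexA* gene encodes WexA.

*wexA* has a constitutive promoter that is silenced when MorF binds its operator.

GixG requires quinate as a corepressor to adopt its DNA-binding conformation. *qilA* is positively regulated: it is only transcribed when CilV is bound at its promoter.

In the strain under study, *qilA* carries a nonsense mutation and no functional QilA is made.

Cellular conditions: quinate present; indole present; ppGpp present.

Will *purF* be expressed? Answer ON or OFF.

OFF

QilA is non-functional in this strain, so it has no effect.
Indole is present, so MorF is inactive.
With no repressor bound, *wexA* is transcribed.
So WexA is produced and active.
Quinate is present, so GixG is active.
With repressor GixG bound, *purF* is not transcribed.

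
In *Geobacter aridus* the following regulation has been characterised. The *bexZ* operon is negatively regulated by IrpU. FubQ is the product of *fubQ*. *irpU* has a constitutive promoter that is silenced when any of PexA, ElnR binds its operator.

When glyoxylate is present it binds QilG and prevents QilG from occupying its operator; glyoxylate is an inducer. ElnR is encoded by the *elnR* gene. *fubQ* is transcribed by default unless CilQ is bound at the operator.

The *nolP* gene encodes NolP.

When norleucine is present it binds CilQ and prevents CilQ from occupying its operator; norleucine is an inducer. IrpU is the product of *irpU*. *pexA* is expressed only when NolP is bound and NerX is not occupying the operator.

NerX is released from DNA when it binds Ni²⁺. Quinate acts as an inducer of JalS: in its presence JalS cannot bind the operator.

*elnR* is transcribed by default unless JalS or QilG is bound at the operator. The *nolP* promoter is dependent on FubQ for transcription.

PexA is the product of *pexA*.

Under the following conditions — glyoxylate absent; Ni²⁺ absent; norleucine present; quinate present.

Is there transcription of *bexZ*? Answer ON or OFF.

OFF

Norleucine is present, so CilQ is inactive.
With no repressor bound, *fubQ* is transcribed.
So FubQ is produced and active.
No repressor is bound and FubQ is active, so *nolP* is transcribed.
So NolP is produced and active.
Ni²⁺ is absent, so NerX is active.
With repressor NerX bound, *pexA* is not transcribed.
So PexA is not produced.
Quinate is present, so JalS is inactive.
Glyoxylate is absent, so QilG is active.
With repressor QilG bound, *elnR* is not transcribed.
So ElnR is not produced.
With no repressor bound, *irpU* is transcribed.
So IrpU is produced and active.
With repressor IrpU bound, *bexZ* is not transcribed.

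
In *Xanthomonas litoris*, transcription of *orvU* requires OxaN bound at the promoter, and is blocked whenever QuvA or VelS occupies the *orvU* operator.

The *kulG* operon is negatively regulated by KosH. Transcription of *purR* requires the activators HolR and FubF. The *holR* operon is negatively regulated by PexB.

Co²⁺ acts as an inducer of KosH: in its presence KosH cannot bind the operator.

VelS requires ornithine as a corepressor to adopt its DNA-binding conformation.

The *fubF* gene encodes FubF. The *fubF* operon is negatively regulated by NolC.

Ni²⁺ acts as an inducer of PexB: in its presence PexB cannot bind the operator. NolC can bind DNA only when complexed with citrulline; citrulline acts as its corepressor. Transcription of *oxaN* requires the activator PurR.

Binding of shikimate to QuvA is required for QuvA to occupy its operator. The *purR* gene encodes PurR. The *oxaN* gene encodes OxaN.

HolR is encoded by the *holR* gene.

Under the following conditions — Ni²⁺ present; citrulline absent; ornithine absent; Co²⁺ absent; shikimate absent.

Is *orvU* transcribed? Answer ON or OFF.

ON

Shikimate is absent, so QuvA is inactive.
Ni²⁺ is present, so PexB is inactive.
With no repressor bound, *holR* is transcribed.
So HolR is produced and active.
Citrulline is absent, so NolC is inactive.
With no repressor bound, *fubF* is transcribed.
So FubF is produced and active.
No repressor is bound and HolR and FubF are active, so *purR* is transcribed.
So PurR is produced and active.
No repressor is bound and PurR is active, so *oxaN* is transcribed.
So OxaN is produced and active.
Ornithine is absent, so VelS is inactive.
No repressor is bound and OxaN is active, so *orvU* is transcribed.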